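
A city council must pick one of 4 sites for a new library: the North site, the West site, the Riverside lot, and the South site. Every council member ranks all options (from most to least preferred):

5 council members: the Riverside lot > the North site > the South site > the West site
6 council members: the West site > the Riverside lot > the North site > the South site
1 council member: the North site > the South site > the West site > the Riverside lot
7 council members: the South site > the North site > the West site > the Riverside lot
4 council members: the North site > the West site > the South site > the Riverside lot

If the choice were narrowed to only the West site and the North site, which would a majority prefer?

Voters preferring the West site to the North site: 6; preferring the North site to the West site: 17.
the North site wins the head-to-head.

the North site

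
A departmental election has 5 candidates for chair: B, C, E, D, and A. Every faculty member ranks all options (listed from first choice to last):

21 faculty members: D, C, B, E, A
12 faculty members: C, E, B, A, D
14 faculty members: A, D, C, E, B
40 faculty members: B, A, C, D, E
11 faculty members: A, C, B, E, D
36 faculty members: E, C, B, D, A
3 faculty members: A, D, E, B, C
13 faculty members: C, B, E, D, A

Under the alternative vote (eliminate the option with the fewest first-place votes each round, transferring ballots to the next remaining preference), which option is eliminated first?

D

Round 1: B 40, C 25, E 36, D 21, A 28. Eliminate D.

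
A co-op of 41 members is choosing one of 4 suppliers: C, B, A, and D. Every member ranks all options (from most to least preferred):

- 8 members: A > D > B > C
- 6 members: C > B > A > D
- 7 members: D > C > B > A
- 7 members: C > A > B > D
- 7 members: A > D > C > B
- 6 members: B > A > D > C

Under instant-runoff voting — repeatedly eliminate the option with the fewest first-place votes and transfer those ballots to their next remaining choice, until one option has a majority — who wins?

A

Round 1: C 13, B 6, A 15, D 7. Eliminate B.
Round 2: C 13, A 21, D 7. A has a majority.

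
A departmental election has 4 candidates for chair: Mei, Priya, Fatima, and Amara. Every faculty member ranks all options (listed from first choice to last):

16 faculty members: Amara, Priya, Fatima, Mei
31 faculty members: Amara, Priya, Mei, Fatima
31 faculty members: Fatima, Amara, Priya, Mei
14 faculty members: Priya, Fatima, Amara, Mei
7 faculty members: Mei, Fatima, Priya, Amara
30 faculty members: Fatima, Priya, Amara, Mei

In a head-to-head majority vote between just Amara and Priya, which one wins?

Voters preferring Amara to Priya: 78; preferring Priya to Amara: 51.
Amara wins the head-to-head.

Amara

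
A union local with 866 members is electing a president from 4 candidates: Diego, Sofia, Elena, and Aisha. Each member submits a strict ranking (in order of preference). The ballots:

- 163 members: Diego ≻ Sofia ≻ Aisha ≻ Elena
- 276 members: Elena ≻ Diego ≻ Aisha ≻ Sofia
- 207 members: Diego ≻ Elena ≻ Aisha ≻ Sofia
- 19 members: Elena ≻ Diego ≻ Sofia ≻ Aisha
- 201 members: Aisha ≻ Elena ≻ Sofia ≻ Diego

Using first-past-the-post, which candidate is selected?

First-place votes: Diego 370, Sofia 0, Elena 295, Aisha 201.
Diego has the most first-place votes.

Diego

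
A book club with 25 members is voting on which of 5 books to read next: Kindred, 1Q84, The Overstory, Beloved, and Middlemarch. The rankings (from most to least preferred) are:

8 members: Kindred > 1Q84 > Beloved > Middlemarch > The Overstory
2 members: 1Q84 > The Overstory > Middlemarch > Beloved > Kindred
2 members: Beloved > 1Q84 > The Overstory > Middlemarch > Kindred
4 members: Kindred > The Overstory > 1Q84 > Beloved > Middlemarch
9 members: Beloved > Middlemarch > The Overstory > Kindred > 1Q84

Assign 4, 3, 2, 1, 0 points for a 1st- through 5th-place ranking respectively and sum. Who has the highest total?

Kindred: 8·4 + 2·0 + 2·0 + 4·4 + 9·1 = 57
1Q84: 8·3 + 2·4 + 2·3 + 4·2 + 9·0 = 46
The Overstory: 8·0 + 2·3 + 2·2 + 4·3 + 9·2 = 40
Beloved: 8·2 + 2·1 + 2·4 + 4·1 + 9·4 = 66
Middlemarch: 8·1 + 2·2 + 2·1 + 4·0 + 9·3 = 41
Beloved has the highest Borda score (66).

Beloved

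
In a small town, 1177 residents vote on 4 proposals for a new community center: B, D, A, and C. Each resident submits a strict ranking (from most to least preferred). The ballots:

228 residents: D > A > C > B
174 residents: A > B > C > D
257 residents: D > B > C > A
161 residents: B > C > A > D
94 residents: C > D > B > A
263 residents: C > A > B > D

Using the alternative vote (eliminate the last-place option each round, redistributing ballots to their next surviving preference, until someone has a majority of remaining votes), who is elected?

C

Round 1: B 161, D 485, A 174, C 357. Eliminate B.
Round 2: D 485, A 174, C 518. Eliminate A.
Round 3: D 485, C 692. C has a majority.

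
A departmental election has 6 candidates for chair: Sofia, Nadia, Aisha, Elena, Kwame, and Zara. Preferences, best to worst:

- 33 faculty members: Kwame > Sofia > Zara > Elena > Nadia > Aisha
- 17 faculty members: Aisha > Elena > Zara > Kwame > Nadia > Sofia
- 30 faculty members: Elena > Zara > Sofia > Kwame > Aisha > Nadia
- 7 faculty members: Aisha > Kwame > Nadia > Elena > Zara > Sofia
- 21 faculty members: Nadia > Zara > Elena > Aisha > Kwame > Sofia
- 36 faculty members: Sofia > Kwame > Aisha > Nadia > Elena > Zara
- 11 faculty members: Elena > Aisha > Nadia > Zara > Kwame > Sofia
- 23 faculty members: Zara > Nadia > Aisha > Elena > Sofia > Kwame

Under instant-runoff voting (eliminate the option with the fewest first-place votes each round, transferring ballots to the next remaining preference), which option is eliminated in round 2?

Round 1: Sofia 36, Nadia 21, Aisha 24, Elena 41, Kwame 33, Zara 23. Eliminate Nadia.
Round 2: Sofia 36, Aisha 24, Elena 41, Kwame 33, Zara 44. Eliminate Aisha.

Aisha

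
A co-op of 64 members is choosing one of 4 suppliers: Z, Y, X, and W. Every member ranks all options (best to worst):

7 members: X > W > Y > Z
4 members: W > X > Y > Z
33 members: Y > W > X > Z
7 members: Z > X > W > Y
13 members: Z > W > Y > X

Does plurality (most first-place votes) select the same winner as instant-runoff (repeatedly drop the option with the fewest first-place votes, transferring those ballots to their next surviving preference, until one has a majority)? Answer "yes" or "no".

Plurality — first-place votes: Z 20, Y 33, X 7, W 4. Winner: Y.
Instant-runoff — R1 Z 20, Y 33, X 7, W 4 (Y winner). Winner: Y.
The two methods agree.

yes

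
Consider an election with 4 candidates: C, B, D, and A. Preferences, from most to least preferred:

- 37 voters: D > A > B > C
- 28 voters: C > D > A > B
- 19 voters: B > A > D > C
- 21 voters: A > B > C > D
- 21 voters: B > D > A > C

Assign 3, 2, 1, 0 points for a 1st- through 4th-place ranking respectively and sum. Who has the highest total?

C: 37·0 + 28·3 + 19·0 + 21·1 + 21·0 = 105
B: 37·1 + 28·0 + 19·3 + 21·2 + 21·3 = 199
D: 37·3 + 28·2 + 19·1 + 21·0 + 21·2 = 228
A: 37·2 + 28·1 + 19·2 + 21·3 + 21·1 = 224
D has the highest Borda score (228).

D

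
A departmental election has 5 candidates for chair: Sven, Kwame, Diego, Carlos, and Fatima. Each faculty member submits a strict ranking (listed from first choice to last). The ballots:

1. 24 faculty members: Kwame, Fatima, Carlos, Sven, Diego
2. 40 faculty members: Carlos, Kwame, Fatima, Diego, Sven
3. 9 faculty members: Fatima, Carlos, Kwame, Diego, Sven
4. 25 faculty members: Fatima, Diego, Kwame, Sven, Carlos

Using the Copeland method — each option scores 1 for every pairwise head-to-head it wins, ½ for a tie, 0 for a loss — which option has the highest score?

Kwame

Sven: loses to Kwame, Diego, Carlos, and Fatima → score 0.
Kwame: beats Sven, Diego, and Fatima; ties Carlos → score 3.5.
Diego: beats Sven; loses to Kwame, Carlos, and Fatima → score 1.
Carlos: beats Sven and Diego; ties Kwame; loses to Fatima → score 2.5.
Fatima: beats Sven, Diego, and Carlos; loses to Kwame → score 3.
Kwame has the best pairwise record.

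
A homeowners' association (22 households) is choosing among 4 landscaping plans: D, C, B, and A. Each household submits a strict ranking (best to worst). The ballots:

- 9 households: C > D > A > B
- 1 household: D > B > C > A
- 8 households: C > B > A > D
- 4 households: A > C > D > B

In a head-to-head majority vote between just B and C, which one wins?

C

Voters preferring B to C: 1; preferring C to B: 21.
C wins the head-to-head.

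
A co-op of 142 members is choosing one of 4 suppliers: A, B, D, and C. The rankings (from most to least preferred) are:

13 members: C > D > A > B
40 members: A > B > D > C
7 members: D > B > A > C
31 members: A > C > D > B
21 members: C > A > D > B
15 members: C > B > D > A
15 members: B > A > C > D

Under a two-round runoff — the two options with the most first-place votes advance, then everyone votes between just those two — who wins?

Round 1 first-place votes: A 71, B 15, D 7, C 49.
A and C advance.
Runoff: A is preferred to C by 93 voters; C by 49.
A wins the runoff.

A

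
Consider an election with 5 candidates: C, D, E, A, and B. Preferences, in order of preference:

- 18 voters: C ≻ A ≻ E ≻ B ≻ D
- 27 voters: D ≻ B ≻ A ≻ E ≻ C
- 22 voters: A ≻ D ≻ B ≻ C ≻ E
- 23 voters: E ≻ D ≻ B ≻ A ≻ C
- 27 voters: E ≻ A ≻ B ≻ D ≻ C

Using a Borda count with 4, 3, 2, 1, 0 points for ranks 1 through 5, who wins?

A

C: 18·4 + 27·0 + 22·1 + 23·0 + 27·0 = 94
D: 18·0 + 27·4 + 22·3 + 23·3 + 27·1 = 270
E: 18·2 + 27·1 + 22·0 + 23·4 + 27·4 = 263
A: 18·3 + 27·2 + 22·4 + 23·1 + 27·3 = 300
B: 18·1 + 27·3 + 22·2 + 23·2 + 27·2 = 243
A has the highest Borda score (300).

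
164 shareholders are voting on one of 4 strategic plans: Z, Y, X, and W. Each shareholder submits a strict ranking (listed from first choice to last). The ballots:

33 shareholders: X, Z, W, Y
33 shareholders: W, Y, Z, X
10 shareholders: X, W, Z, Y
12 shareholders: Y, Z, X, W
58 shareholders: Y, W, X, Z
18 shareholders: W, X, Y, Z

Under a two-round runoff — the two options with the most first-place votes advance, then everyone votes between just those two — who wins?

W

Round 1 first-place votes: Z 0, Y 70, X 43, W 51.
Y and W advance.
Runoff: Y is preferred to W by 70 voters; W by 94.
W wins the runoff.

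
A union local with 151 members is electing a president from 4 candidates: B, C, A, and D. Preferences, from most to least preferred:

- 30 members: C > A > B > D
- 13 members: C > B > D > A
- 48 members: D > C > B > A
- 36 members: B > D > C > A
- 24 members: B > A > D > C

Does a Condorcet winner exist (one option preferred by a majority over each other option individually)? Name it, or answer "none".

none

Checking pairwise contests:
C beats B 91–60.
D beats C 108–43.
B beats A 121–30.
B beats D 103–48.
Every option loses at least one head-to-head, so there is no Condorcet winner.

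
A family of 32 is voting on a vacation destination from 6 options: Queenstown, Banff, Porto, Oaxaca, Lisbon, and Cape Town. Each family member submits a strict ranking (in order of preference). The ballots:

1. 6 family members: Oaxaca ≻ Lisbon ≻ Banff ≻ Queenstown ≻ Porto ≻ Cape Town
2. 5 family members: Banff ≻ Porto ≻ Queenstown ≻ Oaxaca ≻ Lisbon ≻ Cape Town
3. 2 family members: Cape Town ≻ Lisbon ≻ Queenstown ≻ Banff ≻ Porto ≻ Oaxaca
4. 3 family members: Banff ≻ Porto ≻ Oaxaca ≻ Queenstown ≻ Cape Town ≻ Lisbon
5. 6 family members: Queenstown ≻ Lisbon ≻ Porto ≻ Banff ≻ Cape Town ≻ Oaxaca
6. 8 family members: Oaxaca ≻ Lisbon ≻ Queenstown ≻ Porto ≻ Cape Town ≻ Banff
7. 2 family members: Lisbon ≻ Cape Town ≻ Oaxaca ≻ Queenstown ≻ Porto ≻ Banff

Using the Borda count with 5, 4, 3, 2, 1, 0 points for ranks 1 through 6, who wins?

Lisbon

Queenstown: 6·2 + 5·3 + 2·3 + 3·2 + 6·5 + 8·3 + 2·2 = 97
Banff: 6·3 + 5·5 + 2·2 + 3·5 + 6·2 + 8·0 + 2·0 = 74
Porto: 6·1 + 5·4 + 2·1 + 3·4 + 6·3 + 8·2 + 2·1 = 76
Oaxaca: 6·5 + 5·2 + 2·0 + 3·3 + 6·0 + 8·5 + 2·3 = 95
Lisbon: 6·4 + 5·1 + 2·4 + 3·0 + 6·4 + 8·4 + 2·5 = 103
Cape Town: 6·0 + 5·0 + 2·5 + 3·1 + 6·1 + 8·1 + 2·4 = 35
Lisbon has the highest Borda score (103).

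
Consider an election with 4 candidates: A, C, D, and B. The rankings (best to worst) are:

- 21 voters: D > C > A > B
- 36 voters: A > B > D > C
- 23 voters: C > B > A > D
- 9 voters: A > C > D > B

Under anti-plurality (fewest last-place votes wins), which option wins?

A

Last-place votes: A 0, C 36, D 23, B 30.
A is ranked last by the fewest voters, so A wins.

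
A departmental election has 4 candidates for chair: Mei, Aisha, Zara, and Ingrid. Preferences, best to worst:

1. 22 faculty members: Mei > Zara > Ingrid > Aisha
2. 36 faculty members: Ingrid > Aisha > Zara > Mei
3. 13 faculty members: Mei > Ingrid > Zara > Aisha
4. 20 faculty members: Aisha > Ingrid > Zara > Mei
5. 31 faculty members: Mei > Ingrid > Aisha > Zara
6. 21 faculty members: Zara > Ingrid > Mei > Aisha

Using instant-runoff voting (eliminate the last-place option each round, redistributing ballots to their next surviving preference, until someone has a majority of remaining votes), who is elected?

Ingrid

Round 1: Mei 66, Aisha 20, Zara 21, Ingrid 36. Eliminate Aisha.
Round 2: Mei 66, Zara 21, Ingrid 56. Eliminate Zara.
Round 3: Mei 66, Ingrid 77. Ingrid has a majority.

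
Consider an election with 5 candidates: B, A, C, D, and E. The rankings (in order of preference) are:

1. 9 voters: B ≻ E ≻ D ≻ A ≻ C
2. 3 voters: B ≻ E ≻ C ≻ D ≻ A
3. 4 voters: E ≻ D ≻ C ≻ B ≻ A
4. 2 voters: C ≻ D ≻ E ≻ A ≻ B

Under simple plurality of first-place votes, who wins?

B

First-place votes: B 12, A 0, C 2, D 0, E 4.
B has the most first-place votes.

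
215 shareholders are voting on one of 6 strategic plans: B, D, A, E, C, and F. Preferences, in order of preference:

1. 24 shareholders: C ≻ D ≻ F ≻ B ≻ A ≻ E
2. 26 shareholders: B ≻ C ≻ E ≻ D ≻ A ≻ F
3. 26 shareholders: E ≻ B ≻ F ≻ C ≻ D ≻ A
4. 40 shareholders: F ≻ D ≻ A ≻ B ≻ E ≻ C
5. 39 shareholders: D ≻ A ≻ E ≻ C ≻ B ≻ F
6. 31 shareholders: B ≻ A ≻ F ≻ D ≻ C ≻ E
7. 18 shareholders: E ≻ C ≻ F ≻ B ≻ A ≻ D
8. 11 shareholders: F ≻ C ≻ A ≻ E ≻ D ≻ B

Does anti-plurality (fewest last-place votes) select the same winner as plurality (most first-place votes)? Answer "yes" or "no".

yes

Anti-plurality — last-place votes: B 11, D 18, A 26, E 55, C 40, F 65. Winner: B.
Plurality — first-place votes: B 57, D 39, A 0, E 44, C 24, F 51. Winner: B.
The two methods agree.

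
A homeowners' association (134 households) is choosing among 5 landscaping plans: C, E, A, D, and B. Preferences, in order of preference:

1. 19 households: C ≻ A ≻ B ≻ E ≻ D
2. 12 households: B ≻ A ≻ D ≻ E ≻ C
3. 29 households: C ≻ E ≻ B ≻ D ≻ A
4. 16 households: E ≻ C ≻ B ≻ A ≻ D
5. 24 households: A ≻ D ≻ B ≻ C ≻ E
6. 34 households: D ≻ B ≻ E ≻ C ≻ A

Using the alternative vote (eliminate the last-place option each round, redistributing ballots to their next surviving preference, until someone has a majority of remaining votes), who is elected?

C

Round 1: C 48, E 16, A 24, D 34, B 12. Eliminate B.
Round 2: C 48, E 16, A 36, D 34. Eliminate E.
Round 3: C 64, A 36, D 34. Eliminate D.
Round 4: C 98, A 36. C has a majority.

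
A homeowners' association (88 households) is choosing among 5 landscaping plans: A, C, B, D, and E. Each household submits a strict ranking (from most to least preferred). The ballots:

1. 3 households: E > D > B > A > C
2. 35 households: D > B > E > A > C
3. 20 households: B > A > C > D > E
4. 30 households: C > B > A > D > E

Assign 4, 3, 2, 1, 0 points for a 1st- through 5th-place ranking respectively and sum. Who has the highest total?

B

A: 3·1 + 35·1 + 20·3 + 30·2 = 158
C: 3·0 + 35·0 + 20·2 + 30·4 = 160
B: 3·2 + 35·3 + 20·4 + 30·3 = 281
D: 3·3 + 35·4 + 20·1 + 30·1 = 199
E: 3·4 + 35·2 + 20·0 + 30·0 = 82
B has the highest Borda score (281).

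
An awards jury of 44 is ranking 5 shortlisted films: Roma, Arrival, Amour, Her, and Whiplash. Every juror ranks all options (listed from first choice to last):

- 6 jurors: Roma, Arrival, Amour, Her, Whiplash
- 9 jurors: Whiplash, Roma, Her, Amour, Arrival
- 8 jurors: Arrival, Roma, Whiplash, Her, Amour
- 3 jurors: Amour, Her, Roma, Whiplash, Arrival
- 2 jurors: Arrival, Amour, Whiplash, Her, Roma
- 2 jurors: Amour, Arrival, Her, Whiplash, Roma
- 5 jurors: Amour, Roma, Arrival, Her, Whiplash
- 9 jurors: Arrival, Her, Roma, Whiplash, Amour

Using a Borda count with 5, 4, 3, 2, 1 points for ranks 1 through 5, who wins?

Roma: 6·5 + 9·4 + 8·4 + 3·3 + 2·1 + 2·1 + 5·4 + 9·3 = 158
Arrival: 6·4 + 9·1 + 8·5 + 3·1 + 2·5 + 2·4 + 5·3 + 9·5 = 154
Amour: 6·3 + 9·2 + 8·1 + 3·5 + 2·4 + 2·5 + 5·5 + 9·1 = 111
Her: 6·2 + 9·3 + 8·2 + 3·4 + 2·2 + 2·3 + 5·2 + 9·4 = 123
Whiplash: 6·1 + 9·5 + 8·3 + 3·2 + 2·3 + 2·2 + 5·1 + 9·2 = 114
Roma has the highest Borda score (158).

Roma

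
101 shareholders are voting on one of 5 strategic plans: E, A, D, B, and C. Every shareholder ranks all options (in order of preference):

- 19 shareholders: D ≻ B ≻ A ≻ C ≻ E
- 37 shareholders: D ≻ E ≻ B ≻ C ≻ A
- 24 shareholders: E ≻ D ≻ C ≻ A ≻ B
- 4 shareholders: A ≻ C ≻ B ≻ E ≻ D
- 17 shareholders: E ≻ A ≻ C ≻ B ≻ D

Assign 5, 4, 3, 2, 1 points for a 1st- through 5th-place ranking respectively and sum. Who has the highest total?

E: 19·1 + 37·4 + 24·5 + 4·2 + 17·5 = 380
A: 19·3 + 37·1 + 24·2 + 4·5 + 17·4 = 230
D: 19·5 + 37·5 + 24·4 + 4·1 + 17·1 = 397
B: 19·4 + 37·3 + 24·1 + 4·3 + 17·2 = 257
C: 19·2 + 37·2 + 24·3 + 4·4 + 17·3 = 251
D has the highest Borda score (397).

D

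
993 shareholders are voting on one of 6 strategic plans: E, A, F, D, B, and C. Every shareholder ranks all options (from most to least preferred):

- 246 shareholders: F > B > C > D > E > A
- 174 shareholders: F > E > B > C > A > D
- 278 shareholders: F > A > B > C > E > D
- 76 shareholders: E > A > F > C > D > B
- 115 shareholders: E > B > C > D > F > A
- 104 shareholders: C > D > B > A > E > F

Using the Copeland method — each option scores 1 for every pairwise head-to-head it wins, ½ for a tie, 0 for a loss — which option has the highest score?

E: beats A and D; loses to F, B, and C → score 2.
A: beats D; loses to E, F, B, and C → score 1.
F: beats E, A, D, B, and C → score 5.
D: loses to E, A, F, B, and C → score 0.
B: beats E, A, D, and C; loses to F → score 4.
C: beats E, A, and D; loses to F and B → score 3.
F has the best pairwise record.

F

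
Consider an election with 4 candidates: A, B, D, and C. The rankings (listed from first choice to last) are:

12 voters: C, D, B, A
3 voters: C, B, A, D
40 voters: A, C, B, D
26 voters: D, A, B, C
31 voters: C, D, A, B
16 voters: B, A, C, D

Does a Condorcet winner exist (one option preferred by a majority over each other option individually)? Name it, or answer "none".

none

Checking pairwise contests:
D beats A 69–59.
A beats B 97–31.
C beats D 102–26.
A beats C 82–46.
Every option loses at least one head-to-head, so there is no Condorcet winner.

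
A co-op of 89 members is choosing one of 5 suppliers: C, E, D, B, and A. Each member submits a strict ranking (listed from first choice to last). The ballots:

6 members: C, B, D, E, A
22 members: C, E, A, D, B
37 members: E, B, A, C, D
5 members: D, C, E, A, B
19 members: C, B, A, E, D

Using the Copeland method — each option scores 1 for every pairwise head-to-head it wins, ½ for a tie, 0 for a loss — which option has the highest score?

C

C: beats E, D, B, and A → score 4.
E: beats D, B, and A; loses to C → score 3.
D: loses to C, E, B, and A → score 0.
B: beats D and A; loses to C and E → score 2.
A: beats D; loses to C, E, and B → score 1.
C has the best pairwise record.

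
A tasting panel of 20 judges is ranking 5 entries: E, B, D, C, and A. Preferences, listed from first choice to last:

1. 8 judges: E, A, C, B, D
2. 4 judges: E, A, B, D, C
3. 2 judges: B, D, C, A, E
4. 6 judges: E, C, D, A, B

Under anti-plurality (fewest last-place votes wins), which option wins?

Last-place votes: E 2, B 6, D 8, C 4, A 0.
A is ranked last by the fewest voters, so A wins.

A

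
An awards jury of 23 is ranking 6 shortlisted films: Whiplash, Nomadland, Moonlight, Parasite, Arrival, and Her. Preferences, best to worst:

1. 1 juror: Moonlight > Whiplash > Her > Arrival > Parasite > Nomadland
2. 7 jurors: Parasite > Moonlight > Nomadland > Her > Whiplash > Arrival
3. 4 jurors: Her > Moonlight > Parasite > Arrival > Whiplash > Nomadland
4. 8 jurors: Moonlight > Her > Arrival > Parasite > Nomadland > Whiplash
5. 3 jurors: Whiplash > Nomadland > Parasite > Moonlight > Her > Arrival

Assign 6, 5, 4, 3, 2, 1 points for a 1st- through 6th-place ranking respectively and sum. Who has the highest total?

Moonlight

Whiplash: 1·5 + 7·2 + 4·2 + 8·1 + 3·6 = 53
Nomadland: 1·1 + 7·4 + 4·1 + 8·2 + 3·5 = 64
Moonlight: 1·6 + 7·5 + 4·5 + 8·6 + 3·3 = 118
Parasite: 1·2 + 7·6 + 4·4 + 8·3 + 3·4 = 96
Arrival: 1·3 + 7·1 + 4·3 + 8·4 + 3·1 = 57
Her: 1·4 + 7·3 + 4·6 + 8·5 + 3·2 = 95
Moonlight has the highest Borda score (118).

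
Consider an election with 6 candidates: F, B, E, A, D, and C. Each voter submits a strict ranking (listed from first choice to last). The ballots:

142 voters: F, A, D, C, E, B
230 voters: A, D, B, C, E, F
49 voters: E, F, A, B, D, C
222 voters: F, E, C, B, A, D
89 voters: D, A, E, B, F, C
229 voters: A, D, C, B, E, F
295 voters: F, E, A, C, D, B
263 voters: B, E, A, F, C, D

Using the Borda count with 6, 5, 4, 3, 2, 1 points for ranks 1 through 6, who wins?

F: 142·6 + 230·1 + 49·5 + 222·6 + 89·2 + 229·1 + 295·6 + 263·3 = 5625
B: 142·1 + 230·4 + 49·3 + 222·3 + 89·3 + 229·3 + 295·1 + 263·6 = 4702
E: 142·2 + 230·2 + 49·6 + 222·5 + 89·4 + 229·2 + 295·5 + 263·5 = 5752
A: 142·5 + 230·6 + 49·4 + 222·2 + 89·5 + 229·6 + 295·4 + 263·4 = 6781
D: 142·4 + 230·5 + 49·2 + 222·1 + 89·6 + 229·5 + 295·2 + 263·1 = 4570
C: 142·3 + 230·3 + 49·1 + 222·4 + 89·1 + 229·4 + 295·3 + 263·2 = 4469
A has the highest Borda score (6781).

A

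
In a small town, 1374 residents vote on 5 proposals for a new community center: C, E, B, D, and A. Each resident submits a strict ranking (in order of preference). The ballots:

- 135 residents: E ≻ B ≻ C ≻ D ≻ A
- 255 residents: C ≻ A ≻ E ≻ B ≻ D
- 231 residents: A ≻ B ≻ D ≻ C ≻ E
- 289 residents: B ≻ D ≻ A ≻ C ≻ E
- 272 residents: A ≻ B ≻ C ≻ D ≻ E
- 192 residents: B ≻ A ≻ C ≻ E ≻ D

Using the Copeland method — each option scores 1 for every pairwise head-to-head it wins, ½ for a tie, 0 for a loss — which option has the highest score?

A

C: beats E and D; loses to B and A → score 2.
E: loses to C, B, D, and A → score 0.
B: beats C, E, and D; loses to A → score 3.
D: beats E; loses to C, B, and A → score 1.
A: beats C, E, B, and D → score 4.
A has the best pairwise record.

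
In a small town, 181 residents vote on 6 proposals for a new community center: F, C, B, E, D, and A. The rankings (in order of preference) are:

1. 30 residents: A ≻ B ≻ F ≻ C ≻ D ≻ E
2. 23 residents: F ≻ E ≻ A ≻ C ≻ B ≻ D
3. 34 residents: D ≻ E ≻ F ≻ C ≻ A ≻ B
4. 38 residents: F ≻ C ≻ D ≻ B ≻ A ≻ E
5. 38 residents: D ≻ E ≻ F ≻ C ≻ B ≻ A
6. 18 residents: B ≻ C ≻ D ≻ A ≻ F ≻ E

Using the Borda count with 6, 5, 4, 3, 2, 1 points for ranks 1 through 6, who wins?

F

F: 30·4 + 23·6 + 34·4 + 38·6 + 38·4 + 18·2 = 810
C: 30·3 + 23·3 + 34·3 + 38·5 + 38·3 + 18·5 = 655
B: 30·5 + 23·2 + 34·1 + 38·3 + 38·2 + 18·6 = 528
E: 30·1 + 23·5 + 34·5 + 38·1 + 38·5 + 18·1 = 561
D: 30·2 + 23·1 + 34·6 + 38·4 + 38·6 + 18·4 = 739
A: 30·6 + 23·4 + 34·2 + 38·2 + 38·1 + 18·3 = 508
F has the highest Borda score (810).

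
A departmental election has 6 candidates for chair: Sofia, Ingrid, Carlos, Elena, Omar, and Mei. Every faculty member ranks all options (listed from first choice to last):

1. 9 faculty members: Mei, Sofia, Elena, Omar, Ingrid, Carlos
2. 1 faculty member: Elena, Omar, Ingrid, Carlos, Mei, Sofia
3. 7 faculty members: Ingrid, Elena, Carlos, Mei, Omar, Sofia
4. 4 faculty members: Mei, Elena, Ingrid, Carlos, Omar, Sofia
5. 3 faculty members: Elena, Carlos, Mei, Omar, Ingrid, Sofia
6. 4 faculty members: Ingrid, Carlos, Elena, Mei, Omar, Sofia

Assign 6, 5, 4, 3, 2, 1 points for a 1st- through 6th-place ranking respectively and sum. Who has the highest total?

Elena

Sofia: 9·5 + 1·1 + 7·1 + 4·1 + 3·1 + 4·1 = 64
Ingrid: 9·2 + 1·4 + 7·6 + 4·4 + 3·2 + 4·6 = 110
Carlos: 9·1 + 1·3 + 7·4 + 4·3 + 3·5 + 4·5 = 87
Elena: 9·4 + 1·6 + 7·5 + 4·5 + 3·6 + 4·4 = 131
Omar: 9·3 + 1·5 + 7·2 + 4·2 + 3·3 + 4·2 = 71
Mei: 9·6 + 1·2 + 7·3 + 4·6 + 3·4 + 4·3 = 125
Elena has the highest Borda score (131).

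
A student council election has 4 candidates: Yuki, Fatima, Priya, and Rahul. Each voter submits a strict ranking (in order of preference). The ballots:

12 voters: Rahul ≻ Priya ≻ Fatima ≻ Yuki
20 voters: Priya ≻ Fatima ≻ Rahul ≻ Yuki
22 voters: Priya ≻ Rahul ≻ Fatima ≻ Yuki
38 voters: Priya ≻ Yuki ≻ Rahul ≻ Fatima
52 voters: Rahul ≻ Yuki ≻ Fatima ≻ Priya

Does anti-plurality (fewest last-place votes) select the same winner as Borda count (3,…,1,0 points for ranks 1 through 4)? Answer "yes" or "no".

Anti-plurality — last-place votes: Yuki 54, Fatima 38, Priya 52, Rahul 0. Winner: Rahul.
Borda — scores: Yuki 180, Fatima 126, Priya 264, Rahul 294. Winner: Rahul.
The two methods agree.

yes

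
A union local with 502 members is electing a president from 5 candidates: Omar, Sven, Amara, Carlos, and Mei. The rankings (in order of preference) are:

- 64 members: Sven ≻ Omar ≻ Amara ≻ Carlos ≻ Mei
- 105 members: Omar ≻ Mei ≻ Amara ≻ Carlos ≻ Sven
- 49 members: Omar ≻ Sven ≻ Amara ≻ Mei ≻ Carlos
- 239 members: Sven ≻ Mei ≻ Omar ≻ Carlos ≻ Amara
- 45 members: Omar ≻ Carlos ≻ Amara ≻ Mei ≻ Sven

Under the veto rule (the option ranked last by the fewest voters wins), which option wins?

Omar

Last-place votes: Omar 0, Sven 150, Amara 239, Carlos 49, Mei 64.
Omar is ranked last by the fewest voters, so Omar wins.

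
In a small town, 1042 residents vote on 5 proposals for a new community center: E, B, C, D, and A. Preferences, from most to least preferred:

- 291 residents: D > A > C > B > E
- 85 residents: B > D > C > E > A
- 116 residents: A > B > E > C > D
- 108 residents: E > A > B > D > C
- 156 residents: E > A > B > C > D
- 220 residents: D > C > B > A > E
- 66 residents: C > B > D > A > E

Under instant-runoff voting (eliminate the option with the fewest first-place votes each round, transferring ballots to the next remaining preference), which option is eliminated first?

C

Round 1: E 264, B 85, C 66, D 511, A 116. Eliminate C.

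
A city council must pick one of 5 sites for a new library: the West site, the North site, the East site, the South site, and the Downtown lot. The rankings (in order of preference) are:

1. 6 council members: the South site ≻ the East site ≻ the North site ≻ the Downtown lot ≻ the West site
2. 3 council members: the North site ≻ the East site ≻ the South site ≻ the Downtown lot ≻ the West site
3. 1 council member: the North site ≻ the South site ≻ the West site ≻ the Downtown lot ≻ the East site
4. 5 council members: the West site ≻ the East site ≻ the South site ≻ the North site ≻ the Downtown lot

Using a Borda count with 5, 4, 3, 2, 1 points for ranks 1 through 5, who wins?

the West site: 6·1 + 3·1 + 1·3 + 5·5 = 37
the North site: 6·3 + 3·5 + 1·5 + 5·2 = 48
the East site: 6·4 + 3·4 + 1·1 + 5·4 = 57
the South site: 6·5 + 3·3 + 1·4 + 5·3 = 58
the Downtown lot: 6·2 + 3·2 + 1·2 + 5·1 = 25
the South site has the highest Borda score (58).

the South site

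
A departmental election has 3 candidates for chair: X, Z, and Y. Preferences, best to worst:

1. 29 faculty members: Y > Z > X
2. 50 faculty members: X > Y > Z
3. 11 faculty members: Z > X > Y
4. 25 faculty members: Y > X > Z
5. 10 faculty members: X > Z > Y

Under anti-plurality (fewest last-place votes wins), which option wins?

Last-place votes: X 29, Z 75, Y 21.
Y is ranked last by the fewest voters, so Y wins.

Y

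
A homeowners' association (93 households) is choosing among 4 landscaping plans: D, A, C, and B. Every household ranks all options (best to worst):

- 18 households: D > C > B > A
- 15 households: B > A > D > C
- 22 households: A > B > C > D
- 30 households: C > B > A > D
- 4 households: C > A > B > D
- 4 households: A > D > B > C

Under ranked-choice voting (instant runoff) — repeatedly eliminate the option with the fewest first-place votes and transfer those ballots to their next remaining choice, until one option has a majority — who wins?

C

Round 1: D 18, A 26, C 34, B 15. Eliminate B.
Round 2: D 18, A 41, C 34. Eliminate D.
Round 3: A 41, C 52. C has a majority.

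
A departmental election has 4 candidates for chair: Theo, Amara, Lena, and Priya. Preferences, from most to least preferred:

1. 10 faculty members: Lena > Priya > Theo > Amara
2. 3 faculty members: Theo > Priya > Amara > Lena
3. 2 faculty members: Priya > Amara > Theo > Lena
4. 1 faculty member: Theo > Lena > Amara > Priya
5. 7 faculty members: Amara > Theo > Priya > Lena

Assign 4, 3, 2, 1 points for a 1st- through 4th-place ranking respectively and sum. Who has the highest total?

Priya

Theo: 10·2 + 3·4 + 2·2 + 1·4 + 7·3 = 61
Amara: 10·1 + 3·2 + 2·3 + 1·2 + 7·4 = 52
Lena: 10·4 + 3·1 + 2·1 + 1·3 + 7·1 = 55
Priya: 10·3 + 3·3 + 2·4 + 1·1 + 7·2 = 62
Priya has the highest Borda score (62).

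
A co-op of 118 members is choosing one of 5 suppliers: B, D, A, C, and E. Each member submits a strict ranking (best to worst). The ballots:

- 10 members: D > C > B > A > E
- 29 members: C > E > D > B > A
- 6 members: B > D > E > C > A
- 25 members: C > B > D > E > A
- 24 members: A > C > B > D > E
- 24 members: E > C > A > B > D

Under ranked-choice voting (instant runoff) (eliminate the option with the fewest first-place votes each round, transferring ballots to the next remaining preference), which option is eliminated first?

B

Round 1: B 6, D 10, A 24, C 54, E 24. Eliminate B.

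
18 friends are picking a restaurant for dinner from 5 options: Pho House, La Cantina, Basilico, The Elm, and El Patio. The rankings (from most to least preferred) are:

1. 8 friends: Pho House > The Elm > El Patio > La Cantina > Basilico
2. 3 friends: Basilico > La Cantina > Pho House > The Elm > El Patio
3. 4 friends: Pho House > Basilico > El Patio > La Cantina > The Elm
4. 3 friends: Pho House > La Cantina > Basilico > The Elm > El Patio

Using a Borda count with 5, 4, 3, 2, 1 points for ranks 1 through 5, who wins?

Pho House: 8·5 + 3·3 + 4·5 + 3·5 = 84
La Cantina: 8·2 + 3·4 + 4·2 + 3·4 = 48
Basilico: 8·1 + 3·5 + 4·4 + 3·3 = 48
The Elm: 8·4 + 3·2 + 4·1 + 3·2 = 48
El Patio: 8·3 + 3·1 + 4·3 + 3·1 = 42
Pho House has the highest Borda score (84).

Pho House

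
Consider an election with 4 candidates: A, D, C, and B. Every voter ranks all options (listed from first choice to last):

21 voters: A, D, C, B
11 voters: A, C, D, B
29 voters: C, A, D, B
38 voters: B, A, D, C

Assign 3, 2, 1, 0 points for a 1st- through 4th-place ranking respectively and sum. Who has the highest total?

A

A: 21·3 + 11·3 + 29·2 + 38·2 = 230
D: 21·2 + 11·1 + 29·1 + 38·1 = 120
C: 21·1 + 11·2 + 29·3 + 38·0 = 130
B: 21·0 + 11·0 + 29·0 + 38·3 = 114
A has the highest Borda score (230).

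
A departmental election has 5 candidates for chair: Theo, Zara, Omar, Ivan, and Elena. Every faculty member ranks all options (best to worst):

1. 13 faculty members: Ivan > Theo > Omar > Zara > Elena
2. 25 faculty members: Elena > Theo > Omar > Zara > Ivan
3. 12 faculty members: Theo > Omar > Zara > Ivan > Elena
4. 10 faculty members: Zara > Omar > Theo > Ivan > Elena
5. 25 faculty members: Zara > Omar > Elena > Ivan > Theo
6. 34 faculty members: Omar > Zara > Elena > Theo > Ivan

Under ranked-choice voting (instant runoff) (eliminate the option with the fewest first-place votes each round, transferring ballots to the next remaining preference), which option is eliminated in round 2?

Round 1: Theo 12, Zara 35, Omar 34, Ivan 13, Elena 25. Eliminate Theo.
Round 2: Zara 35, Omar 46, Ivan 13, Elena 25. Eliminate Ivan.

Ivan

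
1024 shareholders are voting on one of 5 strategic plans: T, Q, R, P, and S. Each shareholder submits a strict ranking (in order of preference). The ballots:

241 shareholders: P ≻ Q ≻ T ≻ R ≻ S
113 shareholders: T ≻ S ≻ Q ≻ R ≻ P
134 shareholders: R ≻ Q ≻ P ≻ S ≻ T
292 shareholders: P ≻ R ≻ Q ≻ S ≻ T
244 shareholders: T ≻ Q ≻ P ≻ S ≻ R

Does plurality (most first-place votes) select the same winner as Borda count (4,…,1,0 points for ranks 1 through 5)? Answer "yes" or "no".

Plurality — first-place votes: T 357, Q 0, R 134, P 533, S 0. Winner: P.
Borda — scores: T 1910, Q 2667, R 1766, P 2888, S 1009. Winner: P.
The two methods agree.

yes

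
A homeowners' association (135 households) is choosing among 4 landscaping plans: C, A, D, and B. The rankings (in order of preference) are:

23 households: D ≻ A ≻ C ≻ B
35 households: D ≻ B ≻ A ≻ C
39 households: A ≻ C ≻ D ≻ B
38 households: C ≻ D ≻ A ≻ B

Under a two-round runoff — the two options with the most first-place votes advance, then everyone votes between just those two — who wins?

Round 1 first-place votes: C 38, A 39, D 58, B 0.
D and A advance.
Runoff: D is preferred to A by 96 voters; A by 39.
D wins the runoff.

D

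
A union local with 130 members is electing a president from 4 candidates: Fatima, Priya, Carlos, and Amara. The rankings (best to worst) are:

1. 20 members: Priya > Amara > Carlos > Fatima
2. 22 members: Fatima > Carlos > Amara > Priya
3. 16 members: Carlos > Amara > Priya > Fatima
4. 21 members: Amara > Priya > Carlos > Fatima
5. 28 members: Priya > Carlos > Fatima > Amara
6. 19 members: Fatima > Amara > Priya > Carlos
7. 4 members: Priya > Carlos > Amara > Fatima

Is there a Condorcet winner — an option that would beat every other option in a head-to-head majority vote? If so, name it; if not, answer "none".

none

Checking pairwise contests:
Priya beats Fatima 89–41.
Amara beats Priya 78–52.
Priya beats Carlos 92–38.
Fatima beats Amara 69–61.
Every option loses at least one head-to-head, so there is no Condorcet winner.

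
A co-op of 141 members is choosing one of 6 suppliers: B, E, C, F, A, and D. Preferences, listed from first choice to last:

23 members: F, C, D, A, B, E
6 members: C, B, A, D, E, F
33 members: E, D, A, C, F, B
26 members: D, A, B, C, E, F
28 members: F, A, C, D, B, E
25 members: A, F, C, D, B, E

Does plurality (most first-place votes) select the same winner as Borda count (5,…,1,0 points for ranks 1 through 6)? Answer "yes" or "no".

Plurality — first-place votes: B 0, E 33, C 6, F 51, A 25, D 26. Winner: F.
Borda — scores: B 178, E 197, C 399, F 388, A 504, D 449. Winner: A.
The two methods disagree.

no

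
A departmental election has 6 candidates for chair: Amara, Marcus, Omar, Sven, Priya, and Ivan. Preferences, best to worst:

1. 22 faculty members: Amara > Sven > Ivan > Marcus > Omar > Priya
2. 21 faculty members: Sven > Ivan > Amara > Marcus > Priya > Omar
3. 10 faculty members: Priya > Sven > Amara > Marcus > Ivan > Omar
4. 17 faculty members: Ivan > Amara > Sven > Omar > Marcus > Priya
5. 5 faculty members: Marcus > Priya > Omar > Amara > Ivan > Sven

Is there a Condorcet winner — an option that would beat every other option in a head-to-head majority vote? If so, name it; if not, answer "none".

none

Checking pairwise contests:
Ivan beats Amara 38–37.
Amara beats Marcus 70–5.
Amara beats Omar 70–5.
Amara beats Sven 44–31.
Amara beats Priya 60–15.
Sven beats Ivan 53–22.
Every option loses at least one head-to-head, so there is no Condorcet winner.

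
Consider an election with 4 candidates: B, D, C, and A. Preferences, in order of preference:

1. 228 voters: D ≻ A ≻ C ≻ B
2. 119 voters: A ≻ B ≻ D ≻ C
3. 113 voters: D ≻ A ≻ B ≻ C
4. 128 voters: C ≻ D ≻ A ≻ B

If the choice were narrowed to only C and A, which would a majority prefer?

Voters preferring C to A: 128; preferring A to C: 460.
A wins the head-to-head.

A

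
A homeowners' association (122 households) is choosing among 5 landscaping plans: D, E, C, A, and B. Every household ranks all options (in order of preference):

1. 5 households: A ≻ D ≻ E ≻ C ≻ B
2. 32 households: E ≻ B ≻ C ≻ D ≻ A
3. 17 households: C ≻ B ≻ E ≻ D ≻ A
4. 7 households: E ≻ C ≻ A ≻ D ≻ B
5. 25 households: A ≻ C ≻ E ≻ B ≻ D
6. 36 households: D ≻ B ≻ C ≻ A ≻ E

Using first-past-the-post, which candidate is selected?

First-place votes: D 36, E 39, C 17, A 30, B 0.
E has the most first-place votes.

E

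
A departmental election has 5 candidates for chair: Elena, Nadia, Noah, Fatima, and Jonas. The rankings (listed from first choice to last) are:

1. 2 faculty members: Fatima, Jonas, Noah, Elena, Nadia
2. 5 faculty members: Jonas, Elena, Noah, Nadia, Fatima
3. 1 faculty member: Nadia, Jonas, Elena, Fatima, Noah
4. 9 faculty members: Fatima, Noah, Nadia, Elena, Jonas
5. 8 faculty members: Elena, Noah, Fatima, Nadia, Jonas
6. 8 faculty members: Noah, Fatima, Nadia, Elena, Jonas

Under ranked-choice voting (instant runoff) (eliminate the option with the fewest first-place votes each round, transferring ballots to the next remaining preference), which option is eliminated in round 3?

Round 1: Elena 8, Nadia 1, Noah 8, Fatima 11, Jonas 5. Eliminate Nadia.
Round 2: Elena 8, Noah 8, Fatima 11, Jonas 6. Eliminate Jonas.
Round 3: Elena 14, Noah 8, Fatima 11. Eliminate Noah.

Noah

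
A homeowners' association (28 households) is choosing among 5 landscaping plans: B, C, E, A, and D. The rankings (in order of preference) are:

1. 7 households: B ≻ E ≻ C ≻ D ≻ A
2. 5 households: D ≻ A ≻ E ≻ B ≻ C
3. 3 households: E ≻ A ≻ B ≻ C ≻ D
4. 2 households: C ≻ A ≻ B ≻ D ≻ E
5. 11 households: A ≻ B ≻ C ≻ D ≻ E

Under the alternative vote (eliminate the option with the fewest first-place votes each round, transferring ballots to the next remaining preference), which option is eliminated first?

Round 1: B 7, C 2, E 3, A 11, D 5. Eliminate C.

C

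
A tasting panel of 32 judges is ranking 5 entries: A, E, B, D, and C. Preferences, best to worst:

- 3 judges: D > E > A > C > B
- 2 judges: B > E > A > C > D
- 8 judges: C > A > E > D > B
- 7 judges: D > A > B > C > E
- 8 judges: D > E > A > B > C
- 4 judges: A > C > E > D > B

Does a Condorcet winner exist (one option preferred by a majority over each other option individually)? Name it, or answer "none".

D

D vs A: 18–14 for D.
D vs E: 18–14 for D.
D vs B: 30–2 for D.
D vs C: 18–14 for D.
D beats every other option head-to-head.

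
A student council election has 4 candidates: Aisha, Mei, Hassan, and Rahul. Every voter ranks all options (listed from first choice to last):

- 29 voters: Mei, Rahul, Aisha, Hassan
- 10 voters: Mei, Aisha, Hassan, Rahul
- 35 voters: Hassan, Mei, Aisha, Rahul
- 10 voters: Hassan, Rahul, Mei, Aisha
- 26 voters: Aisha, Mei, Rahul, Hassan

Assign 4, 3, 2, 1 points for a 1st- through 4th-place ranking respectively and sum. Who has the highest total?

Aisha: 29·2 + 10·3 + 35·2 + 10·1 + 26·4 = 272
Mei: 29·4 + 10·4 + 35·3 + 10·2 + 26·3 = 359
Hassan: 29·1 + 10·2 + 35·4 + 10·4 + 26·1 = 255
Rahul: 29·3 + 10·1 + 35·1 + 10·3 + 26·2 = 214
Mei has the highest Borda score (359).

Mei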